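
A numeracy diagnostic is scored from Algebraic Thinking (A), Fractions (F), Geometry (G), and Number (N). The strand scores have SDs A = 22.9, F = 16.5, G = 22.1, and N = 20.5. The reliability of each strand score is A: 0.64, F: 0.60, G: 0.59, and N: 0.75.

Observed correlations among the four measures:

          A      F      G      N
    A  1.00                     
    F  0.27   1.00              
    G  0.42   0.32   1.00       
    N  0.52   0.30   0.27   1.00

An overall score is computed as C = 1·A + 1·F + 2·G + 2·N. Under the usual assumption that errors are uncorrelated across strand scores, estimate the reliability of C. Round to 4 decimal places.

Var(C) = 22.9² + 16.5² + 2²·22.1² + 2²·20.5² + 2·[22.9·16.5·0.27 + 2·22.9·22.1·0.42 + 2·22.9·20.5·0.52 + 2·16.5·22.1·0.32 + 2·16.5·20.5·0.30 + 4·22.1·20.5·0.27] = 4431.3 + 3881.97 = 8313.27.
Because errors are independent across components, Cov(Tᵢ,Tⱼ) = Cov(Xᵢ,Xⱼ); the off-diagonal part of the true-score variance is the same as above.
True-score variance = [22.9²·0.64 + 16.5²·0.60 + 2²·22.1²·0.59 + 2²·20.5²·0.75] + 3881.97 = 2912.37 + 3881.97 = 6794.34.
Reliability = 6794.34 / 8313.27 = 0.8173.

0.8173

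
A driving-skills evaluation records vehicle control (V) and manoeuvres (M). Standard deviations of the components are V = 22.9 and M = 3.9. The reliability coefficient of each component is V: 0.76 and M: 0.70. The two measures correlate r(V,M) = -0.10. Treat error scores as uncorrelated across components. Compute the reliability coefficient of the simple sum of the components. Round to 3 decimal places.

0.750

Var(V+M) = 22.9² + 3.9² + 2·[22.9·3.9·(-0.10)] = 539.62 − 17.862 = 521.758.
With uncorrelated errors the cross-covariances are all true-score covariance, so they carry over unchanged; only the diagonal terms shrink to ρᵢσᵢ².
True-score variance = [22.9²·0.76 + 3.9²·0.70] − 17.862 = 409.199 − 17.862 = 391.337.
Reliability = 391.337 / 521.758 = 0.750.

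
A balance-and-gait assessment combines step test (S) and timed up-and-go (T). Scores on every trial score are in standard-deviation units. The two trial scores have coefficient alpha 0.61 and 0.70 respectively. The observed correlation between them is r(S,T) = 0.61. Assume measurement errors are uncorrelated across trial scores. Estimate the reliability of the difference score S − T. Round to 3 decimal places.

0.115

Var(S−T) = 1 + 1 − 2·0.61 = 2 − 1.22 = 0.78.
With uncorrelated errors the cross-covariances are all true-score covariance, so they carry over unchanged; only the diagonal terms shrink to ρᵢσᵢ².
True-score variance = [0.61 + 0.70] − 1.22 = 1.31 − 1.22 = 0.09.
Reliability = 0.09 / 0.78 = 0.115.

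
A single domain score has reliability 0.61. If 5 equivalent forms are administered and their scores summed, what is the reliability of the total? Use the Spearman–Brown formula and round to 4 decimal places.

0.8866

ρ_k = kρ / (1 + (k−1)ρ) = 5·0.61 / (1 + 4·0.61) = 3.050 / 3.440 = 0.8866.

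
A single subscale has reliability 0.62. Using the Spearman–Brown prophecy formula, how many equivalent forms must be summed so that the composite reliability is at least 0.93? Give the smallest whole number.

k ≥ ρ*(1−ρ₁)/(ρ₁(1−ρ*)) = 0.93·0.38 / (0.62·0.07) = 8.143.
Smallest integer k = 9.

9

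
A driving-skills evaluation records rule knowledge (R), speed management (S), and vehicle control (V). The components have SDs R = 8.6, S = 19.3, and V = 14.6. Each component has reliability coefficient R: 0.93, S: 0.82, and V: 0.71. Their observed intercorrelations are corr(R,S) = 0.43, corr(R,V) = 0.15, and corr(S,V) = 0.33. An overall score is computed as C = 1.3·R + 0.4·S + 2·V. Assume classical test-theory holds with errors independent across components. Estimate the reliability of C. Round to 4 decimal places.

0.8036

Var(C) = 1.3²·8.6² + 0.4²·19.3² + 2²·14.6² + 2·[0.52·8.6·19.3·0.43 + 2.6·8.6·14.6·0.15 + 0.8·19.3·14.6·0.33] = 1037.23 + 320.943 = 1358.17.
Because errors are independent across components, Cov(Tᵢ,Tⱼ) = Cov(Xᵢ,Xⱼ); the off-diagonal part of the true-score variance is the same as above.
True-score variance = [1.3²·8.6²·0.93 + 0.4²·19.3²·0.82 + 2²·14.6²·0.71] + 320.943 = 770.488 + 320.943 = 1091.43.
Reliability = 1091.43 / 1358.17 = 0.8036.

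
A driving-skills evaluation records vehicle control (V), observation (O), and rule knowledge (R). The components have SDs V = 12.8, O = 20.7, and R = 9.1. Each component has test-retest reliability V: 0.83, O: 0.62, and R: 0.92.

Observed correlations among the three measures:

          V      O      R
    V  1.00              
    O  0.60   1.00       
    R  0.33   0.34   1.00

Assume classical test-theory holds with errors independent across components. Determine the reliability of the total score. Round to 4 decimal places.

Var(V+O+R) = 12.8² + 20.7² + 9.1² + 2·[12.8·20.7·0.60 + 12.8·9.1·0.33 + 20.7·9.1·0.34] = 675.14 + 522.92 = 1198.06.
Under uncorrelated errors the observed covariances equal the true-score covariances, so only the own-variance terms attenuate.
True-score variance = [12.8²·0.83 + 20.7²·0.62 + 9.1²·0.92] + 522.92 = 477.836 + 522.92 = 1000.76.
Reliability = 1000.76 / 1198.06 = 0.8353.

0.8353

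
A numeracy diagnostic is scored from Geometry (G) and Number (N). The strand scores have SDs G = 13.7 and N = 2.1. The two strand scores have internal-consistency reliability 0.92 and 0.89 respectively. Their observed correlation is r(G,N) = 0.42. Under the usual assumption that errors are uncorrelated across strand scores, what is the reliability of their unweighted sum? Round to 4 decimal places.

0.9283

Var(G+N) = 13.7² + 2.1² + 2·[13.7·2.1·0.42] = 192.1 + 24.1668 = 216.267.
Because errors are independent across components, Cov(Tᵢ,Tⱼ) = Cov(Xᵢ,Xⱼ); the off-diagonal part of the true-score variance is the same as above.
True-score variance = [13.7²·0.92 + 2.1²·0.89] + 24.1668 = 176.6 + 24.1668 = 200.766.
Reliability = 200.766 / 216.267 = 0.9283.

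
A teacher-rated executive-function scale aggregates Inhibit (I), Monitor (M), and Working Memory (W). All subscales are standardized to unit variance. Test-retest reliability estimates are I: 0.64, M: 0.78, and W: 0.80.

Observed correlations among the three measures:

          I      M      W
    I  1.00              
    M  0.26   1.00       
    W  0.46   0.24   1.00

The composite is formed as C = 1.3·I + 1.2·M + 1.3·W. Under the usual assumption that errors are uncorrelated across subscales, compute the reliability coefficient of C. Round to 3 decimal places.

0.841

Var(C) = 1.3² + 1.2² + 1.3² + 2·[1.56·0.26 + 1.69·0.46 + 1.56·0.24] = 4.82 + 3.1148 = 7.9348.
Because errors are independent across components, Cov(Tᵢ,Tⱼ) = Cov(Xᵢ,Xⱼ); the off-diagonal part of the true-score variance is the same as above.
True-score variance = [1.3²·0.64 + 1.2²·0.78 + 1.3²·0.80] + 3.1148 = 3.5568 + 3.1148 = 6.6716.
Reliability = 6.6716 / 7.9348 = 0.841.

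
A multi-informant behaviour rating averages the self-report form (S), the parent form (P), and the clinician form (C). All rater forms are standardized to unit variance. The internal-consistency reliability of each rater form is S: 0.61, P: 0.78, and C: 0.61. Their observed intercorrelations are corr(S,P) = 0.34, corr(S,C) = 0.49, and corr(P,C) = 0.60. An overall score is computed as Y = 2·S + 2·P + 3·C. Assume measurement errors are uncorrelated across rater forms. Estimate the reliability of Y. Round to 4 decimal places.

0.8186

Var(Y) = 2² + 2² + 3² + 2·[4·0.34 + 6·0.49 + 6·0.60] = 17 + 15.8 = 32.8.
With uncorrelated errors the cross-covariances are all true-score covariance, so they carry over unchanged; only the diagonal terms shrink to ρᵢσᵢ².
True-score variance = [2²·0.61 + 2²·0.78 + 3²·0.61] + 15.8 = 11.05 + 15.8 = 26.85.
Reliability = 26.85 / 32.8 = 0.8186.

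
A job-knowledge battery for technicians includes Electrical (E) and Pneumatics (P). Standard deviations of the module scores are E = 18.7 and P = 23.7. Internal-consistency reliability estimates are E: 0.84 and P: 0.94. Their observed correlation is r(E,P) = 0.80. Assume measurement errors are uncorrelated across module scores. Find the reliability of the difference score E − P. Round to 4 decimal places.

Var(E−P) = 18.7² + 23.7² − 2·18.7·23.7·0.80 = 911.38 − 709.104 = 202.276.
Under uncorrelated errors the observed covariances equal the true-score covariances, so only the own-variance terms attenuate.
True-score variance = [18.7²·0.84 + 23.7²·0.94] − 709.104 = 821.728 − 709.104 = 112.624.
Reliability = 112.624 / 202.276 = 0.5568.

0.5568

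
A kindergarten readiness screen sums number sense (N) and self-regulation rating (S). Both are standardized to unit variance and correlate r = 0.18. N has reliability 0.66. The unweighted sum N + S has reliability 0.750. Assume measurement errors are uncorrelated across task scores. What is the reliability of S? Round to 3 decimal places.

0.750

Var(N+S) = 2 + 2·0.18 = 2.360.
True-score variance = ρ_N + ρ_S + 2·0.18, so 0.750 = (0.66 + ρ_S + 0.36) / 2.360.
ρ_S = 0.750·2.360 − 0.66 − 0.36 = 0.750.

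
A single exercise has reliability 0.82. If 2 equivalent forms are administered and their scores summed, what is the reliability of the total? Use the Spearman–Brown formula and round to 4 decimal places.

0.9011

ρ_k = kρ / (1 + (k−1)ρ) = 2·0.82 / (1 + 1·0.82) = 1.640 / 1.820 = 0.9011.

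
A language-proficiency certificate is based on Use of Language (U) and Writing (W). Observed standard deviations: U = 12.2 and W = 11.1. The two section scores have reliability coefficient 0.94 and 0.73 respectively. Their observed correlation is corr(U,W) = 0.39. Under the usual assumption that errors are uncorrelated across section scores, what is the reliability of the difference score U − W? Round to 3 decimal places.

Var(U−W) = 12.2² + 11.1² − 2·12.2·11.1·0.39 = 272.05 − 105.628 = 166.422.
Because errors are independent across components, Cov(Tᵢ,Tⱼ) = Cov(Xᵢ,Xⱼ); the off-diagonal part of the true-score variance is the same as above.
True-score variance = [12.2²·0.94 + 11.1²·0.73] − 105.628 = 229.853 − 105.628 = 124.225.
Reliability = 124.225 / 166.422 = 0.746.

0.746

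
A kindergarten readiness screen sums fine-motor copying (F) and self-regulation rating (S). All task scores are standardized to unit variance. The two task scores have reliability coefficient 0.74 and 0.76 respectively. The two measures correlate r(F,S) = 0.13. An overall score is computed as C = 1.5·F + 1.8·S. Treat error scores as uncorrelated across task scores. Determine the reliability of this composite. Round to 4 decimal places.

Var(C) = 1.5² + 1.8² + 2·[2.7·0.13] = 5.49 + 0.702 = 6.192.
Under uncorrelated errors the observed covariances equal the true-score covariances, so only the own-variance terms attenuate.
True-score variance = [1.5²·0.74 + 1.8²·0.76] + 0.702 = 4.1274 + 0.702 = 4.8294.
Reliability = 4.8294 / 6.192 = 0.7799.

0.7799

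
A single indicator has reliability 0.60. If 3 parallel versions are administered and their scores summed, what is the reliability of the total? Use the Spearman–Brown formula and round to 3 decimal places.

0.818

ρ_k = kρ / (1 + (k−1)ρ) = 3·0.60 / (1 + 2·0.60) = 1.800 / 2.200 = 0.818.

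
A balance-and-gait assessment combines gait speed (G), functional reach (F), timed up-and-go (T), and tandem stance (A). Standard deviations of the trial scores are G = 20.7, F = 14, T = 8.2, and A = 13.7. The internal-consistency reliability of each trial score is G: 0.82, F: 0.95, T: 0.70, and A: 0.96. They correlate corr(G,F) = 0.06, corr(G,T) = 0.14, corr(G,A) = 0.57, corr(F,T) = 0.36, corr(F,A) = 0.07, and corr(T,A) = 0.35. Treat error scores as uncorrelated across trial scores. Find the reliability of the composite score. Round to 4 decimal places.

0.9222

Var(G+F+T+A) = 20.7² + 14² + 8.2² + 13.7² + 2·[20.7·14·0.06 + 20.7·8.2·0.14 + 20.7·13.7·0.57 + 14·8.2·0.36 + 14·13.7·0.07 + 8.2·13.7·0.35] = 879.42 + 593.742 = 1473.16.
With uncorrelated errors the cross-covariances are all true-score covariance, so they carry over unchanged; only the diagonal terms shrink to ρᵢσᵢ².
True-score variance = [20.7²·0.82 + 14²·0.95 + 8.2²·0.70 + 13.7²·0.96] + 593.742 = 764.812 + 593.742 = 1358.55.
Reliability = 1358.55 / 1473.16 = 0.9222.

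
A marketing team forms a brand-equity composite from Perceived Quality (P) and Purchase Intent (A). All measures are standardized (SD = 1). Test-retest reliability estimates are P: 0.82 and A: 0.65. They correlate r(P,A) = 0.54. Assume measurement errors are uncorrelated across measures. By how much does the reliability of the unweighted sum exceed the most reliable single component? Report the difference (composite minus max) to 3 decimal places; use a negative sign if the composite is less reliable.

Var(sum) = 2 + 1.08 = 3.08; true-score variance = 1.47 + 1.08 = 2.55; composite reliability = 0.8279.
Max component reliability = 0.8200.
Difference = 0.8279 − 0.8200 = 0.008.

0.008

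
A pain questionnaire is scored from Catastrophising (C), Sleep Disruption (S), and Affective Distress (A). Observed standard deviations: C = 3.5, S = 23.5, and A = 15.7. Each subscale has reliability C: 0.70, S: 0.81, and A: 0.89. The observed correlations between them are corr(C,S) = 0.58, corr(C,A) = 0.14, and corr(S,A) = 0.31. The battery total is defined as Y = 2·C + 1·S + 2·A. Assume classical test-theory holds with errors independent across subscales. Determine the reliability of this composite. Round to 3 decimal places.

Var(Y) = 2²·3.5² + 23.5² + 2²·15.7² + 2·[2·3.5·23.5·0.58 + 4·3.5·15.7·0.14 + 2·23.5·15.7·0.31] = 1587.21 + 709.862 = 2297.07.
With uncorrelated errors the cross-covariances are all true-score covariance, so they carry over unchanged; only the diagonal terms shrink to ρᵢσᵢ².
True-score variance = [2²·3.5²·0.70 + 23.5²·0.81 + 2²·15.7²·0.89] + 709.862 = 1359.13 + 709.862 = 2068.99.
Reliability = 2068.99 / 2297.07 = 0.901.

0.901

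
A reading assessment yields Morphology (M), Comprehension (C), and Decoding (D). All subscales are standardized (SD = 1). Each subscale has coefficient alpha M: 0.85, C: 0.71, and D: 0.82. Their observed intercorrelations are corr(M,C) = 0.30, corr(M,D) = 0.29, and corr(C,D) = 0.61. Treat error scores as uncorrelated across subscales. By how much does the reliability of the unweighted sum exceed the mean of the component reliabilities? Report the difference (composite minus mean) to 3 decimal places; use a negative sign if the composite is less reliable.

Var(sum) = 3 + 2.4 = 5.4; true-score variance = 2.38 + 2.4 = 4.78; composite reliability = 0.8852.
Mean component reliability = 0.7933.
Difference = 0.8852 − 0.7933 = 0.092.

0.092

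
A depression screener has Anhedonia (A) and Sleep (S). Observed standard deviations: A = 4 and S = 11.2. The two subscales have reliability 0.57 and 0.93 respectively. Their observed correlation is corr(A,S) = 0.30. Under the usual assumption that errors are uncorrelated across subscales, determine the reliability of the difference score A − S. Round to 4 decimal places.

0.8633

Var(A−S) = 4² + 11.2² − 2·4·11.2·0.30 = 141.44 − 26.88 = 114.56.
Because errors are independent across components, Cov(Tᵢ,Tⱼ) = Cov(Xᵢ,Xⱼ); the off-diagonal part of the true-score variance is the same as above.
True-score variance = [4²·0.57 + 11.2²·0.93] − 26.88 = 125.779 − 26.88 = 98.8992.
Reliability = 98.8992 / 114.56 = 0.8633.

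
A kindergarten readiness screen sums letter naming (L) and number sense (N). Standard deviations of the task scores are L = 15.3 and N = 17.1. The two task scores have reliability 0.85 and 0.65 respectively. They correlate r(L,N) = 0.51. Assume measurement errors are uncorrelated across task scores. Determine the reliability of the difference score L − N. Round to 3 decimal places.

0.471

Var(L−N) = 15.3² + 17.1² − 2·15.3·17.1·0.51 = 526.5 − 266.863 = 259.637.
Under uncorrelated errors the observed covariances equal the true-score covariances, so only the own-variance terms attenuate.
True-score variance = [15.3²·0.85 + 17.1²·0.65] − 266.863 = 389.043 − 266.863 = 122.18.
Reliability = 122.18 / 259.637 = 0.471.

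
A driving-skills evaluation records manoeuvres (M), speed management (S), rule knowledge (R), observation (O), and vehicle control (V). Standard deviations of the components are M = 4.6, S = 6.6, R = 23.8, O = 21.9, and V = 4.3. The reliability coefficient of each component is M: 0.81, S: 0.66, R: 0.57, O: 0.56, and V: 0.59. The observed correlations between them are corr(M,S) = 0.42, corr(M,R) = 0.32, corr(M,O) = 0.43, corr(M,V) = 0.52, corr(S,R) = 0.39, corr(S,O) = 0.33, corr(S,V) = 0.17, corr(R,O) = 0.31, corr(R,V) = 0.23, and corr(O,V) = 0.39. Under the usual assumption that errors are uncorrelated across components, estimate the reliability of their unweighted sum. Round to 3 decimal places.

0.760

Var(M+S+R+O+V) = 4.6² + 6.6² + 23.8² + 21.9² + 4.3² + 2·[4.6·6.6·0.42 + 4.6·23.8·0.32 + 4.6·21.9·0.43 + 4.6·4.3·0.52 + 6.6·23.8·0.39 + 6.6·21.9·0.33 + 6.6·4.3·0.17 + 23.8·21.9·0.31 + 23.8·4.3·0.23 + 21.9·4.3·0.39] = 1129.26 + 874.031 = 2003.29.
With uncorrelated errors the cross-covariances are all true-score covariance, so they carry over unchanged; only the diagonal terms shrink to ρᵢσᵢ².
True-score variance = [4.6²·0.81 + 6.6²·0.66 + 23.8²·0.57 + 21.9²·0.56 + 4.3²·0.59] + 874.031 = 648.251 + 874.031 = 1522.28.
Reliability = 1522.28 / 2003.29 = 0.760.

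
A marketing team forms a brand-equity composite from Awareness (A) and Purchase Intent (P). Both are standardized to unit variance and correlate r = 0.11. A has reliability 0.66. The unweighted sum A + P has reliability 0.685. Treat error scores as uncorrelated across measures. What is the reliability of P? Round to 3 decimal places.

0.641

Var(A+P) = 2 + 2·0.11 = 2.220.
True-score variance = ρ_A + ρ_P + 2·0.11, so 0.685 = (0.66 + ρ_P + 0.22) / 2.220.
ρ_P = 0.685·2.220 − 0.66 − 0.22 = 0.641.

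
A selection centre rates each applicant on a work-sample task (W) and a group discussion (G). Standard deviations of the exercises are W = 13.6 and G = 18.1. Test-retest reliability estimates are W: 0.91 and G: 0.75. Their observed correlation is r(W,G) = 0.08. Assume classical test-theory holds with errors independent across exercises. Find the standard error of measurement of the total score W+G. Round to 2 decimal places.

9.93

Var(total) = 512.57 + 39.3856 = 551.956.
True-score variance = 414.021 + 39.3856 = 453.407, so reliability = 0.8215.
Error variance = 551.956 − 453.407 = 98.5489; SEM = √98.5489 = 9.93.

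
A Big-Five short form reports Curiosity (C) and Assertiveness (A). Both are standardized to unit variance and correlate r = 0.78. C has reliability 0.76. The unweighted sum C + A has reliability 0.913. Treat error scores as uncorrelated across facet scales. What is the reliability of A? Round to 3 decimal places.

Var(C+A) = 2 + 2·0.78 = 3.560.
True-score variance = ρ_C + ρ_A + 2·0.78, so 0.913 = (0.76 + ρ_A + 1.56) / 3.560.
ρ_A = 0.913·3.560 − 0.76 − 1.56 = 0.930.

0.930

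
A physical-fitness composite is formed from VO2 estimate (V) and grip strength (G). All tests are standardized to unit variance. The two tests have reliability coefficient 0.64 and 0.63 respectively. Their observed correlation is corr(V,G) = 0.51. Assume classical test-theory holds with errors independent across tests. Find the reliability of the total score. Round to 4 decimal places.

Var(V+G) = 2 + 2·[0.51] = 2 + 1.02 = 3.02.
With uncorrelated errors the cross-covariances are all true-score covariance, so they carry over unchanged; only the diagonal terms shrink to ρᵢσᵢ².
True-score variance = [0.64 + 0.63] + 1.02 = 1.27 + 1.02 = 2.29.
Reliability = 2.29 / 3.02 = 0.7583.

0.7583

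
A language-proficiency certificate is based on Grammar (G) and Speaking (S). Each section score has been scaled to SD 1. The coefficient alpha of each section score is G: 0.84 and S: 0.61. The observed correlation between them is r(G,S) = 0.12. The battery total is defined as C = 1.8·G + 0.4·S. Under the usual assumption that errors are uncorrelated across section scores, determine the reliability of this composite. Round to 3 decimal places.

Var(C) = 1.8² + 0.4² + 2·[0.72·0.12] = 3.4 + 0.1728 = 3.5728.
Under uncorrelated errors the observed covariances equal the true-score covariances, so only the own-variance terms attenuate.
True-score variance = [1.8²·0.84 + 0.4²·0.61] + 0.1728 = 2.8192 + 0.1728 = 2.992.
Reliability = 2.992 / 3.5728 = 0.837.

0.837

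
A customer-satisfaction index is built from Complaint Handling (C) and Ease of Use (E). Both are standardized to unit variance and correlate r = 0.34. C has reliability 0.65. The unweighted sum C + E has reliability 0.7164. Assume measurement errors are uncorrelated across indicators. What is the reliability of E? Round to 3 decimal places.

Var(C+E) = 2 + 2·0.34 = 2.680.
True-score variance = ρ_C + ρ_E + 2·0.34, so 0.7164 = (0.65 + ρ_E + 0.68) / 2.680.
ρ_E = 0.7164·2.680 − 0.65 − 0.68 = 0.590.

0.590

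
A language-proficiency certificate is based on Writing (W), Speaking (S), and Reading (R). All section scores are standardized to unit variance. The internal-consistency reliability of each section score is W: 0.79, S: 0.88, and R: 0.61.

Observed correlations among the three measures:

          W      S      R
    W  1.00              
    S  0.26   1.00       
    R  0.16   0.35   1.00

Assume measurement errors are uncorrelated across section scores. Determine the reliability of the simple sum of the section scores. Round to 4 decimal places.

Var(W+S+R) = 3 + 2·[0.26 + 0.16 + 0.35] = 3 + 1.54 = 4.54.
Because errors are independent across components, Cov(Tᵢ,Tⱼ) = Cov(Xᵢ,Xⱼ); the off-diagonal part of the true-score variance is the same as above.
True-score variance = [0.79 + 0.88 + 0.61] + 1.54 = 2.28 + 1.54 = 3.82.
Reliability = 3.82 / 4.54 = 0.8414.

0.8414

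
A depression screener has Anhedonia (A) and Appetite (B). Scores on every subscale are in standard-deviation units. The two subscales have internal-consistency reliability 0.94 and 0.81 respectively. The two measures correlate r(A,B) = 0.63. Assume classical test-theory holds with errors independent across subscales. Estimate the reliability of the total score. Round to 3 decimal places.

0.923

Var(A+B) = 2 + 2·[0.63] = 2 + 1.26 = 3.26.
Under uncorrelated errors the observed covariances equal the true-score covariances, so only the own-variance terms attenuate.
True-score variance = [0.94 + 0.81] + 1.26 = 1.75 + 1.26 = 3.01.
Reliability = 3.01 / 3.26 = 0.923.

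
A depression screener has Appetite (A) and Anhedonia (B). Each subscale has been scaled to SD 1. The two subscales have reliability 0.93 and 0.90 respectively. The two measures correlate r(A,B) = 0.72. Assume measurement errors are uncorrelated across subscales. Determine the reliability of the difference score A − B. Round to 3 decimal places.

Var(A−B) = 1 + 1 − 2·0.72 = 2 − 1.44 = 0.56.
Because errors are independent across components, Cov(Tᵢ,Tⱼ) = Cov(Xᵢ,Xⱼ); the off-diagonal part of the true-score variance is the same as above.
True-score variance = [0.93 + 0.90] − 1.44 = 1.83 − 1.44 = 0.39.
Reliability = 0.39 / 0.56 = 0.696.

0.696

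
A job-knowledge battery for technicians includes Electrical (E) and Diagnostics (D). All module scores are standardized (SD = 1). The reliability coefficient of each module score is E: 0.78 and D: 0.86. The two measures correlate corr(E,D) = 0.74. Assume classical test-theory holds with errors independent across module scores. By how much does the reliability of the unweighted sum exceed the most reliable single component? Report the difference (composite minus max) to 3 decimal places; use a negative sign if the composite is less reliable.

Var(sum) = 2 + 1.48 = 3.48; true-score variance = 1.64 + 1.48 = 3.12; composite reliability = 0.8966.
Max component reliability = 0.8600.
Difference = 0.8966 − 0.8600 = 0.037.

0.037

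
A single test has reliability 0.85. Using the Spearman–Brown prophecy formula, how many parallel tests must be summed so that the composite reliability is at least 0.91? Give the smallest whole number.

k ≥ ρ*(1−ρ₁)/(ρ₁(1−ρ*)) = 0.91·0.15 / (0.85·0.09) = 1.784.
Smallest integer k = 2.

2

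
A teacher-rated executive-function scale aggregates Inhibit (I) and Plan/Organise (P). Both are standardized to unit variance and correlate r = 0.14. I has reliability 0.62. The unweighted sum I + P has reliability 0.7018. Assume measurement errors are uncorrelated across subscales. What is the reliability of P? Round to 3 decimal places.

Var(I+P) = 2 + 2·0.14 = 2.280.
True-score variance = ρ_I + ρ_P + 2·0.14, so 0.7018 = (0.62 + ρ_P + 0.28) / 2.280.
ρ_P = 0.7018·2.280 − 0.62 − 0.28 = 0.700.

0.700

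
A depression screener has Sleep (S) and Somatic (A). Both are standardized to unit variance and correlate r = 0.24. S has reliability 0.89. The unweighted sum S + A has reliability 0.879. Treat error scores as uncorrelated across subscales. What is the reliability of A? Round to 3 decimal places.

0.810

Var(S+A) = 2 + 2·0.24 = 2.480.
True-score variance = ρ_S + ρ_A + 2·0.24, so 0.879 = (0.89 + ρ_A + 0.48) / 2.480.
ρ_A = 0.879·2.480 − 0.89 − 0.48 = 0.810.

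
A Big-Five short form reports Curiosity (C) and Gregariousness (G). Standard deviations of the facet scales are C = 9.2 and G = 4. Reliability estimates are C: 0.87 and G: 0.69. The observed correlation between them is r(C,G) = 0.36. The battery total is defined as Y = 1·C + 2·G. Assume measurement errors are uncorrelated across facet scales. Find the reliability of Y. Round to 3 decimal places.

Var(Y) = 9.2² + 2²·4² + 2·[2·9.2·4·0.36] = 148.64 + 52.992 = 201.632.
With uncorrelated errors the cross-covariances are all true-score covariance, so they carry over unchanged; only the diagonal terms shrink to ρᵢσᵢ².
True-score variance = [9.2²·0.87 + 2²·4²·0.69] + 52.992 = 117.797 + 52.992 = 170.789.
Reliability = 170.789 / 201.632 = 0.847.

0.847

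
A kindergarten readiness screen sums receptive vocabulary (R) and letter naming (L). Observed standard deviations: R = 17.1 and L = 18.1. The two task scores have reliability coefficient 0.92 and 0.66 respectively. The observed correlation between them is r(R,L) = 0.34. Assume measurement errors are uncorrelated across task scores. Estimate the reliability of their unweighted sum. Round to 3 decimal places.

Var(R+L) = 17.1² + 18.1² + 2·[17.1·18.1·0.34] = 620.02 + 210.467 = 830.487.
Because errors are independent across components, Cov(Tᵢ,Tⱼ) = Cov(Xᵢ,Xⱼ); the off-diagonal part of the true-score variance is the same as above.
True-score variance = [17.1²·0.92 + 18.1²·0.66] + 210.467 = 485.24 + 210.467 = 695.707.
Reliability = 695.707 / 830.487 = 0.838.

0.838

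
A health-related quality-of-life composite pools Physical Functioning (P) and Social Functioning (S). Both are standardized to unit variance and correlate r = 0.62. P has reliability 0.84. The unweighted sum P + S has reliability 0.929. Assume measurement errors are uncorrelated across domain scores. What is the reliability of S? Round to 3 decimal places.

Var(P+S) = 2 + 2·0.62 = 3.240.
True-score variance = ρ_P + ρ_S + 2·0.62, so 0.929 = (0.84 + ρ_S + 1.24) / 3.240.
ρ_S = 0.929·3.240 − 0.84 − 1.24 = 0.930.

0.930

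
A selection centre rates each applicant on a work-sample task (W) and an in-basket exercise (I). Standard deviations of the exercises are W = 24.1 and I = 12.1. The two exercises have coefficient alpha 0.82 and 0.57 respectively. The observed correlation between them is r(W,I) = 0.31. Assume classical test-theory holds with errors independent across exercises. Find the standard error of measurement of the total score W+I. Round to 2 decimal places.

Var(total) = 727.22 + 180.798 = 908.018.
True-score variance = 559.718 + 180.798 = 740.516, so reliability = 0.8155.
Error variance = 908.018 − 740.516 = 167.502; SEM = √167.502 = 12.94.

12.94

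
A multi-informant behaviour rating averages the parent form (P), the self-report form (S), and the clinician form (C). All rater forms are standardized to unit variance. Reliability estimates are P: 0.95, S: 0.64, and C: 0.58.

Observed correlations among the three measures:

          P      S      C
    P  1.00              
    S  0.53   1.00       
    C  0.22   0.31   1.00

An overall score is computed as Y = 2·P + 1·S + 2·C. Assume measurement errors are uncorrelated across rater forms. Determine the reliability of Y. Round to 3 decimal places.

0.841

Var(Y) = 2² + 1 + 2² + 2·[2·0.53 + 4·0.22 + 2·0.31] = 9 + 5.12 = 14.12.
With uncorrelated errors the cross-covariances are all true-score covariance, so they carry over unchanged; only the diagonal terms shrink to ρᵢσᵢ².
True-score variance = [2²·0.95 + 0.64 + 2²·0.58] + 5.12 = 6.76 + 5.12 = 11.88.
Reliability = 11.88 / 14.12 = 0.841.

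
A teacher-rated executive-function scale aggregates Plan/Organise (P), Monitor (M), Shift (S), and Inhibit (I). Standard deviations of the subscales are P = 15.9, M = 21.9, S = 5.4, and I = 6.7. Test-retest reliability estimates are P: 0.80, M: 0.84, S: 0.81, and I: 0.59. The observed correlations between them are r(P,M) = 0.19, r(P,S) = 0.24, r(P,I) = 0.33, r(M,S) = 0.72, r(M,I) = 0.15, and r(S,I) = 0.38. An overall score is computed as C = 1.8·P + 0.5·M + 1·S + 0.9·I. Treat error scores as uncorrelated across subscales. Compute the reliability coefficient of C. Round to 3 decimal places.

Var(C) = 1.8²·15.9² + 0.5²·21.9² + 5.4² + 0.9²·6.7² + 2·[0.9·15.9·21.9·0.19 + 1.8·15.9·5.4·0.24 + 1.62·15.9·6.7·0.33 + 0.5·21.9·5.4·0.72 + 0.45·21.9·6.7·0.15 + 0.9·5.4·6.7·0.38] = 1004.53 + 436.876 = 1441.4.
Under uncorrelated errors the observed covariances equal the true-score covariances, so only the own-variance terms attenuate.
True-score variance = [1.8²·15.9²·0.80 + 0.5²·21.9²·0.84 + 5.4²·0.81 + 0.9²·6.7²·0.59] + 436.876 = 801.074 + 436.876 = 1237.95.
Reliability = 1237.95 / 1441.4 = 0.859.

0.859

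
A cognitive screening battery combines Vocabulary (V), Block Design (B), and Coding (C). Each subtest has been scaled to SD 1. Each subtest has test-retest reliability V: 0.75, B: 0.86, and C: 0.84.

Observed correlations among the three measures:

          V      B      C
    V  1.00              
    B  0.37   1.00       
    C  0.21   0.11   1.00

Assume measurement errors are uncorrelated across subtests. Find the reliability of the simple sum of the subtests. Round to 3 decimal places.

0.874

Var(V+B+C) = 3 + 2·[0.37 + 0.21 + 0.11] = 3 + 1.38 = 4.38.
With uncorrelated errors the cross-covariances are all true-score covariance, so they carry over unchanged; only the diagonal terms shrink to ρᵢσᵢ².
True-score variance = [0.75 + 0.86 + 0.84] + 1.38 = 2.45 + 1.38 = 3.83.
Reliability = 3.83 / 4.38 = 0.874.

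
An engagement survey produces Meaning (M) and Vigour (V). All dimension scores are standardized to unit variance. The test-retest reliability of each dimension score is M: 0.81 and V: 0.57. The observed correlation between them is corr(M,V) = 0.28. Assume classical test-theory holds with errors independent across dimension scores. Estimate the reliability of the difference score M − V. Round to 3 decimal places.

Var(M−V) = 1 + 1 − 2·0.28 = 2 − 0.56 = 1.44.
Because errors are independent across components, Cov(Tᵢ,Tⱼ) = Cov(Xᵢ,Xⱼ); the off-diagonal part of the true-score variance is the same as above.
True-score variance = [0.81 + 0.57] − 0.56 = 1.38 − 0.56 = 0.82.
Reliability = 0.82 / 1.44 = 0.569.

0.569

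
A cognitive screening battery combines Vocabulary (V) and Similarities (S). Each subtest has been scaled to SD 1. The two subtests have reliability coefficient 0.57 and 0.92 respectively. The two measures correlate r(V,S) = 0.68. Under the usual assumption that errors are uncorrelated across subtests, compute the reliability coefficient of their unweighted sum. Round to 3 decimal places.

Var(V+S) = 2 + 2·[0.68] = 2 + 1.36 = 3.36.
With uncorrelated errors the cross-covariances are all true-score covariance, so they carry over unchanged; only the diagonal terms shrink to ρᵢσᵢ².
True-score variance = [0.57 + 0.92] + 1.36 = 1.49 + 1.36 = 2.85.
Reliability = 2.85 / 3.36 = 0.848.

0.848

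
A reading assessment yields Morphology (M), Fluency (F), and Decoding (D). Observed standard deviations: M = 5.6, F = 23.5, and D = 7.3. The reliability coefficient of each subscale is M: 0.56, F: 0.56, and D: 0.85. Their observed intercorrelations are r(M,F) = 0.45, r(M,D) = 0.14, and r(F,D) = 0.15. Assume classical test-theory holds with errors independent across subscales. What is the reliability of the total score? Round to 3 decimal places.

Var(M+F+D) = 5.6² + 23.5² + 7.3² + 2·[5.6·23.5·0.45 + 5.6·7.3·0.14 + 23.5·7.3·0.15] = 636.9 + 181.351 = 818.251.
Under uncorrelated errors the observed covariances equal the true-score covariances, so only the own-variance terms attenuate.
True-score variance = [5.6²·0.56 + 23.5²·0.56 + 7.3²·0.85] + 181.351 = 372.118 + 181.351 = 553.47.
Reliability = 553.47 / 818.251 = 0.676.

0.676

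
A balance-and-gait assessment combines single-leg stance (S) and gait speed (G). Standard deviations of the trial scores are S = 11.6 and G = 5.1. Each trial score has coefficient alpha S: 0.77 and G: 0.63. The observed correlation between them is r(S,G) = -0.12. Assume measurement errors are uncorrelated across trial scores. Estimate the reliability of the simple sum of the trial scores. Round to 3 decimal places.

Var(S+G) = 11.6² + 5.1² + 2·[11.6·5.1·(-0.12)] = 160.57 − 14.1984 = 146.372.
With uncorrelated errors the cross-covariances are all true-score covariance, so they carry over unchanged; only the diagonal terms shrink to ρᵢσᵢ².
True-score variance = [11.6²·0.77 + 5.1²·0.63] − 14.1984 = 119.998 − 14.1984 = 105.799.
Reliability = 105.799 / 146.372 = 0.723.

0.723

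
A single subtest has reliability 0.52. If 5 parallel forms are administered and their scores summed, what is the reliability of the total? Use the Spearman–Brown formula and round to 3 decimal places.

0.844

ρ_k = kρ / (1 + (k−1)ρ) = 5·0.52 / (1 + 4·0.52) = 2.600 / 3.080 = 0.844.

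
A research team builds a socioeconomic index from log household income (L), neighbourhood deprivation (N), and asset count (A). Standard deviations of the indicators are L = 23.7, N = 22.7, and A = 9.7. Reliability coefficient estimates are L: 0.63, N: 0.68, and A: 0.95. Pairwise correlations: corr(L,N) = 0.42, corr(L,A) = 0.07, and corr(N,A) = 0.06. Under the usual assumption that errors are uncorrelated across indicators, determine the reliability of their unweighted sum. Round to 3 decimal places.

0.776

Var(L+N+A) = 23.7² + 22.7² + 9.7² + 2·[23.7·22.7·0.42 + 23.7·9.7·0.07 + 22.7·9.7·0.06] = 1171.07 + 510.519 = 1681.59.
With uncorrelated errors the cross-covariances are all true-score covariance, so they carry over unchanged; only the diagonal terms shrink to ρᵢσᵢ².
True-score variance = [23.7²·0.63 + 22.7²·0.68 + 9.7²·0.95] + 510.519 = 793.647 + 510.519 = 1304.17.
Reliability = 1304.17 / 1681.59 = 0.776.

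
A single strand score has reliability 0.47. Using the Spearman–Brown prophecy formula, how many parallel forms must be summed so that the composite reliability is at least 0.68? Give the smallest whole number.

3

k ≥ ρ*(1−ρ₁)/(ρ₁(1−ρ*)) = 0.68·0.53 / (0.47·0.32) = 2.396.
Smallest integer k = 3.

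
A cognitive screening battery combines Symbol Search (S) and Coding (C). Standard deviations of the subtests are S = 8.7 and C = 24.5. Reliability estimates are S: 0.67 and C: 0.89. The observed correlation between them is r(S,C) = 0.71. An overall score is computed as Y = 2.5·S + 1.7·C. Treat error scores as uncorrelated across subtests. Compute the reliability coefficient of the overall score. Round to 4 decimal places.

Var(Y) = 2.5²·8.7² + 1.7²·24.5² + 2·[4.25·8.7·24.5·0.71] = 2207.78 + 1286.36 = 3494.15.
Because errors are independent across components, Cov(Tᵢ,Tⱼ) = Cov(Xᵢ,Xⱼ); the off-diagonal part of the true-score variance is the same as above.
True-score variance = [2.5²·8.7²·0.67 + 1.7²·24.5²·0.89] + 1286.36 = 1860.85 + 1286.36 = 3147.22.
Reliability = 3147.22 / 3494.15 = 0.9007.

0.9007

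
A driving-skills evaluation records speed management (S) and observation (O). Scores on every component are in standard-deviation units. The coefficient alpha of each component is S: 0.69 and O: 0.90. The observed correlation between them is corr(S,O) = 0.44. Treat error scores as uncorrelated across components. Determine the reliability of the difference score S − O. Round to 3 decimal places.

Var(S−O) = 1 + 1 − 2·0.44 = 2 − 0.88 = 1.12.
With uncorrelated errors the cross-covariances are all true-score covariance, so they carry over unchanged; only the diagonal terms shrink to ρᵢσᵢ².
True-score variance = [0.69 + 0.90] − 0.88 = 1.59 − 0.88 = 0.71.
Reliability = 0.71 / 1.12 = 0.634.

0.634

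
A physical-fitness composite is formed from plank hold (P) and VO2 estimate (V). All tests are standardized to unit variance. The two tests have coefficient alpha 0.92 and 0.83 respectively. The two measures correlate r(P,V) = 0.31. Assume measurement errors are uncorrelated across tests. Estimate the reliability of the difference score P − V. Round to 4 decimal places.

0.8188

Var(P−V) = 1 + 1 − 2·0.31 = 2 − 0.62 = 1.38.
Under uncorrelated errors the observed covariances equal the true-score covariances, so only the own-variance terms attenuate.
True-score variance = [0.92 + 0.83] − 0.62 = 1.75 − 0.62 = 1.13.
Reliability = 1.13 / 1.38 = 0.8188.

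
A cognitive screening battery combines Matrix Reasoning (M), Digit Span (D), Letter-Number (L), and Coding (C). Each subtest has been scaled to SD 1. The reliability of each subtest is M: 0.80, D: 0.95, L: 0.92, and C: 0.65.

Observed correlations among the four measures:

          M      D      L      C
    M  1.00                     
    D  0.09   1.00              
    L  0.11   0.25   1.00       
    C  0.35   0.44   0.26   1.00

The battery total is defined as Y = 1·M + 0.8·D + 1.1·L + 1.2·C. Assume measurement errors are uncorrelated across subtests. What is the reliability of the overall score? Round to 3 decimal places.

Var(Y) = 1 + 0.8² + 1.1² + 1.2² + 2·[0.8·0.09 + 1.1·0.11 + 1.2·0.35 + 0.88·0.25 + 0.96·0.44 + 1.32·0.26] = 4.29 + 3.1972 = 7.4872.
Under uncorrelated errors the observed covariances equal the true-score covariances, so only the own-variance terms attenuate.
True-score variance = [0.80 + 0.8²·0.95 + 1.1²·0.92 + 1.2²·0.65] + 3.1972 = 3.4572 + 3.1972 = 6.6544.
Reliability = 6.6544 / 7.4872 = 0.889.

0.889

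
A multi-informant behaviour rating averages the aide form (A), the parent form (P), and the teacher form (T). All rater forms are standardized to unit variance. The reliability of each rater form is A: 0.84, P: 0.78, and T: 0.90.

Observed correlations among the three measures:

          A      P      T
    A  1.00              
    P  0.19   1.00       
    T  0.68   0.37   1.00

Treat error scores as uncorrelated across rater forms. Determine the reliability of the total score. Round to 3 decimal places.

0.912

Var(A+P+T) = 3 + 2·[0.19 + 0.68 + 0.37] = 3 + 2.48 = 5.48.
Because errors are independent across components, Cov(Tᵢ,Tⱼ) = Cov(Xᵢ,Xⱼ); the off-diagonal part of the true-score variance is the same as above.
True-score variance = [0.84 + 0.78 + 0.90] + 2.48 = 2.52 + 2.48 = 5.
Reliability = 5 / 5.48 = 0.912.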